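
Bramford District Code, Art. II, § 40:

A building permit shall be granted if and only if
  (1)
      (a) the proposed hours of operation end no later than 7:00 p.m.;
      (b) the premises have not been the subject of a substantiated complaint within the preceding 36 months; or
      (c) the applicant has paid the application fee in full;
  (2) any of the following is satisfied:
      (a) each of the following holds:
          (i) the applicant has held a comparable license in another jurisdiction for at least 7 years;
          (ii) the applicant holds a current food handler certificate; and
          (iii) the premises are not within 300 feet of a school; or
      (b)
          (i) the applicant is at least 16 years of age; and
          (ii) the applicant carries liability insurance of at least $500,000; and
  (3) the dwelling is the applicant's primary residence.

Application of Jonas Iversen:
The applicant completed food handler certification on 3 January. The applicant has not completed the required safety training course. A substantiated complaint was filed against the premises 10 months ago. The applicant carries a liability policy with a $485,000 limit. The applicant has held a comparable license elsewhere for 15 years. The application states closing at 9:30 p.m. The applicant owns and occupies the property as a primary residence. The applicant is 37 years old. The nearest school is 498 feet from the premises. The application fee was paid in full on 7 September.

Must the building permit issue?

(a) closes by 7 p.m. — not satisfied.
(b) no complaint in 36 mo. — not satisfied.
(c) fee paid — satisfied.
So (1) is satisfied (F OR F OR T).
(i) prior license ≥ 7 yr — met.
(ii) food handler cert. — met.
(iii) ≥300 ft from school — holds.
So (a) is satisfied (T AND T AND T).
(i) age ≥ 16 — satisfied.
(ii) insurance ≥ $500,000 — not satisfied.
(b): T AND F → false.
(2): T OR F → true.
(3) primary residence — satisfied.
Overall: T AND T AND T → true.

Yes — granted.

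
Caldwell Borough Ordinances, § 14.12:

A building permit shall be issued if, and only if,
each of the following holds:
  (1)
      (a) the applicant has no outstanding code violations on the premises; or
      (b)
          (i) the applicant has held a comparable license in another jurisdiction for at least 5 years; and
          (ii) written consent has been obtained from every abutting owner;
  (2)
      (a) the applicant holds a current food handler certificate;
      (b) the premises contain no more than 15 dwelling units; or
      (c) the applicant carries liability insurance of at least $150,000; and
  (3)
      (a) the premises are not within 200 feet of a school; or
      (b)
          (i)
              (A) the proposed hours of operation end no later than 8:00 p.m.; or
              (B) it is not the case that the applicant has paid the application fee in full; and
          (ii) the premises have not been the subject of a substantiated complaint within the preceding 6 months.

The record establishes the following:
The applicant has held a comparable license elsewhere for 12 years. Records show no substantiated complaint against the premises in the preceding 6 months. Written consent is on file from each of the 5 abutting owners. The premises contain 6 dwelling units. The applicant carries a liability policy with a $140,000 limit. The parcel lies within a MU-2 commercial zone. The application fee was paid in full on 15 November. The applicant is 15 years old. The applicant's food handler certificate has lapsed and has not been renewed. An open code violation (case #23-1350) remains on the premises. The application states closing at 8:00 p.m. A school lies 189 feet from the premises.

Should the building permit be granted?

(a) no code violations — fails.
(i) prior license ≥ 5 yr — holds.
(ii) all abutters consent — satisfied.
(b): T AND T → true.
So (1) is satisfied (F OR T).
(a) food handler cert. — not met.
(b) ≤ 15 units — satisfied.
(c) insurance ≥ $150,000 — not satisfied.
(2) = F OR T OR F = true.
(a) ≥200 ft from school — fails.
(A) closes by 8 p.m. — holds.
(B) not (fee paid) — fails.
So (i) is satisfied (T OR F).
(ii) no complaint in 6 mo. — satisfied.
(b): T AND T → true.
So (3) is satisfied (F OR T).
Overall: T AND T AND T → true.

Yes — granted.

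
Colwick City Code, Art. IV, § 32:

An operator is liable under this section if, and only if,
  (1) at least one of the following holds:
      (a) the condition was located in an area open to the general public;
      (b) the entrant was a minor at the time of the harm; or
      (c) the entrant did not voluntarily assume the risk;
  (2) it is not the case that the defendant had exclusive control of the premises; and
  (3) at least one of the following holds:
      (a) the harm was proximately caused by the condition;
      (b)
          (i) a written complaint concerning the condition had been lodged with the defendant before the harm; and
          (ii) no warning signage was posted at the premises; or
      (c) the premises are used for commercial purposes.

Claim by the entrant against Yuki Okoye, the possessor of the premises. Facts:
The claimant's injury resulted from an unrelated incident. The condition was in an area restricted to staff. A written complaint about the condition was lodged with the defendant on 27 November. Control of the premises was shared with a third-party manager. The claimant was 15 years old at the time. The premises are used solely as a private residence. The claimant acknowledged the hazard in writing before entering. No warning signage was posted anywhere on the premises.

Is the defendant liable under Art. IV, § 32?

Yes — liable.

(a) public area — not satisfied.
(b) entrant a minor — holds.
(c) no assumed risk — fails.
So (1) is satisfied (F OR T OR F).
(2) not (exclusive control) — satisfied.
(a) proximate cause — fails.
(i) complaint lodged — met.
(ii) no signage posted — satisfied.
(b): T AND T → true.
(c) commercial use — not satisfied.
(3) = F OR T OR F = true.
Overall = T AND T AND T = true.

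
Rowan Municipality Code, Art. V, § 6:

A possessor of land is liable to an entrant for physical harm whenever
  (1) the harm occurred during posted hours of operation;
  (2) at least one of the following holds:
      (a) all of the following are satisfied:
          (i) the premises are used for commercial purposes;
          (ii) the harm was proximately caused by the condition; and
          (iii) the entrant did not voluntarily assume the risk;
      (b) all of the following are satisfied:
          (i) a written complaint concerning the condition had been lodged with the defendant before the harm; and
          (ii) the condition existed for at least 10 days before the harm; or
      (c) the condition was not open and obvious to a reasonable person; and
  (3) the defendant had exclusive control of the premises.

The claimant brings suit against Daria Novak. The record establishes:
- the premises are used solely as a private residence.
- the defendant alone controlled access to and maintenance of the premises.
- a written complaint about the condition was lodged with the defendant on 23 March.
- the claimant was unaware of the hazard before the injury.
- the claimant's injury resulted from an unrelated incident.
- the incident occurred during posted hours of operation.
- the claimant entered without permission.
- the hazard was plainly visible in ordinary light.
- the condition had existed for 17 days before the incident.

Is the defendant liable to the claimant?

(1) during posted hours — holds.
(i) commercial use — not satisfied.
(ii) proximate cause — not satisfied.
(iii) no assumed risk — satisfied.
(a) = F AND F AND T = false.
(i) complaint lodged — satisfied.
(ii) condition ≥10 days old — met.
(b): T AND T → true.
(c) not open/obvious — fails.
(2): F OR T OR F → true.
(3) exclusive control — holds.
So Overall is satisfied (T AND T AND T).

Yes — liable.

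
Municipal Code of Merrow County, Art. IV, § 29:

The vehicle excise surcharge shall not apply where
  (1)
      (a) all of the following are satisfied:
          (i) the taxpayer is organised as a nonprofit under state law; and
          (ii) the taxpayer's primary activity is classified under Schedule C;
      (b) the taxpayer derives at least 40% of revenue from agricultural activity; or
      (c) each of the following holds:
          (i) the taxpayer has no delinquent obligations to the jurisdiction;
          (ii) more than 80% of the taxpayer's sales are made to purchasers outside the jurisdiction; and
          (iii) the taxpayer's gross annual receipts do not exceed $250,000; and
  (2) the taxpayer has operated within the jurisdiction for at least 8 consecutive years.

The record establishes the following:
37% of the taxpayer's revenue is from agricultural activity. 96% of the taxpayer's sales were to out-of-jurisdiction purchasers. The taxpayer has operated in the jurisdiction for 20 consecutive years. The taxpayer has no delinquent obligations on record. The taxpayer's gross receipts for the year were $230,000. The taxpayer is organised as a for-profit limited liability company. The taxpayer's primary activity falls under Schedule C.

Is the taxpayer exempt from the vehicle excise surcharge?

Yes — exempt.

(i) nonprofit — not met.
(ii) Schedule C activity — holds.
So (a) is not satisfied (F AND T).
(b) ≥40% agricultural — fails.
(i) no delinquency — holds.
(ii) >80% out-of-jur. sales — met.
(iii) receipts ≤ $250,000 — holds.
So (c) is satisfied (T AND T AND T).
(1) = F OR F OR T = true.
(2) ≥ 8 yrs in jurisdiction — holds.
Overall = T AND T = true.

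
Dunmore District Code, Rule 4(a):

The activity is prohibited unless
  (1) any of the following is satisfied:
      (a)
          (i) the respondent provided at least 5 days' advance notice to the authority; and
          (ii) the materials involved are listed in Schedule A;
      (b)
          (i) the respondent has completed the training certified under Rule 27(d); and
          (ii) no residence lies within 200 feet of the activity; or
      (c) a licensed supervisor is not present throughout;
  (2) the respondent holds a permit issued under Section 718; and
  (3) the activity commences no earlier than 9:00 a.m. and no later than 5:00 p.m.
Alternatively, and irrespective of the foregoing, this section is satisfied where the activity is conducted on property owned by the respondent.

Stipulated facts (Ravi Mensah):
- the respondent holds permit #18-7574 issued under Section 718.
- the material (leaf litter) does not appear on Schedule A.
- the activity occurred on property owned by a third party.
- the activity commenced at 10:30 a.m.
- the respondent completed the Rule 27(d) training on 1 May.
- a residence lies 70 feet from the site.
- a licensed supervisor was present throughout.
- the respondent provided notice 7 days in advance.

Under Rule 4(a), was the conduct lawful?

(i) ≥5 days' notice — met.
(ii) Schedule A material — not met.
(a) = T AND F = false.
(i) training certified — holds.
(ii) no residence in 200 ft — not satisfied.
So (b) is not satisfied (T AND F).
(c) not (supervisor present) — not met.
(1) = F OR F OR F = false.
(2) holds permit — holds.
(3) start within hours — met.
Overall: F AND T AND T → false.
Exception (own property) — not satisfied.
Result: main false OR exception false → false.

No — unlawful.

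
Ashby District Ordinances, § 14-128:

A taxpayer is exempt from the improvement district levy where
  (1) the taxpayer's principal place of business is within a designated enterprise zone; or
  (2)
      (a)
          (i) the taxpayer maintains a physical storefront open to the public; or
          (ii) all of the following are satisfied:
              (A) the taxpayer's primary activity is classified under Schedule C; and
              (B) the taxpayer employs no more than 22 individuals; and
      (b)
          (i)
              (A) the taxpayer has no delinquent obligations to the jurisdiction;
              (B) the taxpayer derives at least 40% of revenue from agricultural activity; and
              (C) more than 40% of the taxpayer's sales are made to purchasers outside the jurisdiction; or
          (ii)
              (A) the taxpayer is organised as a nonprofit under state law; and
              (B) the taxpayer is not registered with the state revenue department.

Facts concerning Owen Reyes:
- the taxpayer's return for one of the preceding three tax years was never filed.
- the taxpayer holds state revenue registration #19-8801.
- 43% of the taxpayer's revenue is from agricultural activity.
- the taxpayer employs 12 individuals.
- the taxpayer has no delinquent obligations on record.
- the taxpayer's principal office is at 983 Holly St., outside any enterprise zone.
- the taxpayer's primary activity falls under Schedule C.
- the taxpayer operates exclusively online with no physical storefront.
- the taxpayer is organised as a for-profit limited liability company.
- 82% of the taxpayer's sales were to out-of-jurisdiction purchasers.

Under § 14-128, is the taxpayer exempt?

Yes — exempt.

(1) in enterprise zone — not met.
(i) has storefront — not met.
(A) Schedule C activity — met.
(B) ≤ 22 employees — holds.
So (ii) is satisfied (T AND T).
So (a) is satisfied (F OR T).
(A) no delinquency — met.
(B) ≥40% agricultural — holds.
(C) >40% out-of-jur. sales — satisfied.
So (i) is satisfied (T AND T AND T).
(A) nonprofit — not satisfied.
(B) not (state-registered) — fails.
(ii) = F AND F = false.
(b) = T OR F = true.
(2): T AND T → true.
Overall = F OR T = true.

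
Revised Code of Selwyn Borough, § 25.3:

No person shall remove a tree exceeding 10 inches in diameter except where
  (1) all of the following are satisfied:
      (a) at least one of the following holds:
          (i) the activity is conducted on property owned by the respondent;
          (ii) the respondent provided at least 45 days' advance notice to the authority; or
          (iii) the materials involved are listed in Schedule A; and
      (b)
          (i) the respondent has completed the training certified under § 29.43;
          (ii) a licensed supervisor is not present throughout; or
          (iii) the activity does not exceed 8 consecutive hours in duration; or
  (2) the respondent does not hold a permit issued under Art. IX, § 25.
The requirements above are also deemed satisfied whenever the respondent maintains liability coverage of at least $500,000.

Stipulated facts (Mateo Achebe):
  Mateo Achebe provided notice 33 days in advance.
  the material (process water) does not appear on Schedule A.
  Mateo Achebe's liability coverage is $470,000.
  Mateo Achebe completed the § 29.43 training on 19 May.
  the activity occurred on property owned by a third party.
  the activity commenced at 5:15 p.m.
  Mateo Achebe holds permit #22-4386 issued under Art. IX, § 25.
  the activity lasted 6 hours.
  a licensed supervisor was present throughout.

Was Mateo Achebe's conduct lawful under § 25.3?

No — unlawful.

(i) own property — fails.
(ii) ≥45 days' notice — not satisfied.
(iii) Schedule A material — not met.
(a): F OR F OR F → false.
(i) training certified — holds.
(ii) not (supervisor present) — not met.
(iii) ≤ 8 hrs duration — satisfied.
(b): T OR F OR T → true.
(1): F AND T → false.
(2) not (holds permit) — not satisfied.
Overall = F OR F = false.
Exception (coverage ≥ $500,000) — not satisfied.
Result: main false OR exception false → false.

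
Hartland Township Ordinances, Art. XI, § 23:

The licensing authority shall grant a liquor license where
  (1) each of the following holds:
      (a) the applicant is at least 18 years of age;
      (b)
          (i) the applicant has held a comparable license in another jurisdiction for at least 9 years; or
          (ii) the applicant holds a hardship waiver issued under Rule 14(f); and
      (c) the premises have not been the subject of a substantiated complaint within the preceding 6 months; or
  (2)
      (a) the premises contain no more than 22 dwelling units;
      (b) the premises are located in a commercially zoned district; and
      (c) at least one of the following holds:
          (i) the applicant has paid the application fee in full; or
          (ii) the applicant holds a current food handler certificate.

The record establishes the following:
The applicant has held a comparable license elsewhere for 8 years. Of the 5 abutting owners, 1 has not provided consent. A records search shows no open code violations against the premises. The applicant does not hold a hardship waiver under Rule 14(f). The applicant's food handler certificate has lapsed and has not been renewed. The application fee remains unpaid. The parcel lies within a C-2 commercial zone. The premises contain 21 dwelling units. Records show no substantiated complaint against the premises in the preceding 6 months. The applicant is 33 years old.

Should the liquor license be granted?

(a) age ≥ 18 — met.
(i) prior license ≥ 9 yr — not satisfied.
(ii) hardship waiver — fails.
(b) = F OR F = false.
(c) no complaint in 6 mo. — holds.
(1) = T AND F AND T = false.
(a) ≤ 22 units — satisfied.
(b) commercially zoned — met.
(i) fee paid — not met.
(ii) food handler cert. — fails.
(c) = F OR F = false.
So (2) is not satisfied (T AND T AND F).
Overall = F OR F = false.

No — denied.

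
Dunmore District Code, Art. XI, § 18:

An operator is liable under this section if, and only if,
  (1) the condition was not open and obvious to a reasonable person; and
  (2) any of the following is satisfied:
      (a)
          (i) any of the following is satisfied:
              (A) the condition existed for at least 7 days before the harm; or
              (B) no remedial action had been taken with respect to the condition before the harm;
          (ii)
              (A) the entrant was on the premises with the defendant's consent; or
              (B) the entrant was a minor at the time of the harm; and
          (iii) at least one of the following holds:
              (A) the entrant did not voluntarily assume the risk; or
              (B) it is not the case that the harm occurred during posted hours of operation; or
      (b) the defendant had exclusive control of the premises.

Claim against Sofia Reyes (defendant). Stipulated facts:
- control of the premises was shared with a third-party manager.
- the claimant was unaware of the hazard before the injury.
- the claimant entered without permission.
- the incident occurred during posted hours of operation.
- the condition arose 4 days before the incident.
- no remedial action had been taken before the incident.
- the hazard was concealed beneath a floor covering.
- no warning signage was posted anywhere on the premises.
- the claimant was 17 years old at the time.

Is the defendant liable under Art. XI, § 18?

Yes — liable.

(1) not open/obvious — met.
(A) condition ≥7 days old — not satisfied.
(B) no remedial action — holds.
(i) = F OR T = true.
(A) consent to enter — not satisfied.
(B) entrant a minor — satisfied.
(ii): F OR T → true.
(A) no assumed risk — met.
(B) not (during posted hours) — not met.
So (iii) is satisfied (T OR F).
(a): T AND T AND T → true.
(b) exclusive control — not satisfied.
So (2) is satisfied (T OR F).
So Overall is satisfied (T AND T).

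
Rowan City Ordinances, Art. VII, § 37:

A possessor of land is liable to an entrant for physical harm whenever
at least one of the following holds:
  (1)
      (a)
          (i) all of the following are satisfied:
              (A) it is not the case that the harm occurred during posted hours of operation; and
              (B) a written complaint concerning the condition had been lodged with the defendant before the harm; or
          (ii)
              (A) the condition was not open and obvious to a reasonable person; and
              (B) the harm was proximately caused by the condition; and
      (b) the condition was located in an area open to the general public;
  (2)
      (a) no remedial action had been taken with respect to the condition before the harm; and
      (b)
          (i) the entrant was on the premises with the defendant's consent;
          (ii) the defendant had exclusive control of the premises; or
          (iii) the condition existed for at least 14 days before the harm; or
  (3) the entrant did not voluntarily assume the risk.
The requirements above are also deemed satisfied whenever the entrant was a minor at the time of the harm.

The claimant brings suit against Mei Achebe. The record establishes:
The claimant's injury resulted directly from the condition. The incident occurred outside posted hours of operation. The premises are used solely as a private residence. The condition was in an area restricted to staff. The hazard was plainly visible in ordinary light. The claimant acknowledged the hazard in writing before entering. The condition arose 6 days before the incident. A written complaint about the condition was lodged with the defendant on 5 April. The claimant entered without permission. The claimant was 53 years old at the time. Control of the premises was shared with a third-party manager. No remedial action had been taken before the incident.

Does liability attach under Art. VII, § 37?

No — not liable.

(A) not (during posted hours) — holds.
(B) complaint lodged — holds.
(i): T AND T → true.
(A) not open/obvious — not satisfied.
(B) proximate cause — holds.
(ii) = F AND T = false.
So (a) is satisfied (T OR F).
(b) public area — not met.
(1) = T AND F = false.
(a) no remedial action — satisfied.
(i) consent to enter — not met.
(ii) exclusive control — not satisfied.
(iii) condition ≥14 days old — fails.
(b): F OR F OR F → false.
(2) = T AND F = false.
(3) no assumed risk — not satisfied.
Overall: F OR F OR F → false.
Exception (entrant a minor) — not satisfied.
Result: main false OR exception false → false.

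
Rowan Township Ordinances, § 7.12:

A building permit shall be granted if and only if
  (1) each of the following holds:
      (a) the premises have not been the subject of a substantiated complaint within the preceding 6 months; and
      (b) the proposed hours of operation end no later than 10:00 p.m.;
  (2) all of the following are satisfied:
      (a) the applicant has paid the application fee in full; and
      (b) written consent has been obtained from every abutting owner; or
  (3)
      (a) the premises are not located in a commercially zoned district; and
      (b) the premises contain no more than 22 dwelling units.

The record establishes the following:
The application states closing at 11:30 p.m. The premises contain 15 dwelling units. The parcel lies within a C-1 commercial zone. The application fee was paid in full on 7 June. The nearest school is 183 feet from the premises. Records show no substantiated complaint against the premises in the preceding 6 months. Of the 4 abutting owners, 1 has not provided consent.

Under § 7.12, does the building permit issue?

No — denied.

(a) no complaint in 6 mo. — holds.
(b) closes by 10 p.m. — fails.
So (1) is not satisfied (T AND F).
(a) fee paid — holds.
(b) all abutters consent — fails.
So (2) is not satisfied (T AND F).
(a) not (commercially zoned) — not satisfied.
(b) ≤ 22 units — satisfied.
(3) = F AND T = false.
Overall = F OR F OR F = false.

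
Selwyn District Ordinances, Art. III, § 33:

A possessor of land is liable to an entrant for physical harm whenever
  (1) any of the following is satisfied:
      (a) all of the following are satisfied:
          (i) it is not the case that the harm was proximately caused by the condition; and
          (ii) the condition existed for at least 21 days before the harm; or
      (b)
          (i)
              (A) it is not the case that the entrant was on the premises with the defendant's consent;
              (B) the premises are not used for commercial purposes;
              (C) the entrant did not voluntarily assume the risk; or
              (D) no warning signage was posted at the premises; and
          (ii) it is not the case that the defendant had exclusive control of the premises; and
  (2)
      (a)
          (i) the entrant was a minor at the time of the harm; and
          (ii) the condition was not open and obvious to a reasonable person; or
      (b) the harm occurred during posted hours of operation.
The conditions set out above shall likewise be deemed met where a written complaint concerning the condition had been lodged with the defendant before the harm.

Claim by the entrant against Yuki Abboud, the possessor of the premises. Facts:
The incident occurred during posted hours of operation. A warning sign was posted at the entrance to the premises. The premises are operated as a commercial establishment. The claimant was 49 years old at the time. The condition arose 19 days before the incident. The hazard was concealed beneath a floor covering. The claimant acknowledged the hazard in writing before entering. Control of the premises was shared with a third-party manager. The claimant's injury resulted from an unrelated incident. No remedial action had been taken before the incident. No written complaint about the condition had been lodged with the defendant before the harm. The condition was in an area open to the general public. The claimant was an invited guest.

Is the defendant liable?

No — not liable.

(i) not (proximate cause) — met.
(ii) condition ≥21 days old — not met.
So (a) is not satisfied (T AND F).
(A) not (consent to enter) — not satisfied.
(B) not (commercial use) — fails.
(C) no assumed risk — not met.
(D) no signage posted — not met.
(i) = F OR F OR F OR F = false.
(ii) not (exclusive control) — satisfied.
So (b) is not satisfied (F AND T).
(1) = F OR F = false.
(i) entrant a minor — fails.
(ii) not open/obvious — satisfied.
So (a) is not satisfied (F AND T).
(b) during posted hours — satisfied.
(2): F OR T → true.
Overall: F AND T → false.
Exception (complaint lodged) — not satisfied.
Result: main false OR exception false → false.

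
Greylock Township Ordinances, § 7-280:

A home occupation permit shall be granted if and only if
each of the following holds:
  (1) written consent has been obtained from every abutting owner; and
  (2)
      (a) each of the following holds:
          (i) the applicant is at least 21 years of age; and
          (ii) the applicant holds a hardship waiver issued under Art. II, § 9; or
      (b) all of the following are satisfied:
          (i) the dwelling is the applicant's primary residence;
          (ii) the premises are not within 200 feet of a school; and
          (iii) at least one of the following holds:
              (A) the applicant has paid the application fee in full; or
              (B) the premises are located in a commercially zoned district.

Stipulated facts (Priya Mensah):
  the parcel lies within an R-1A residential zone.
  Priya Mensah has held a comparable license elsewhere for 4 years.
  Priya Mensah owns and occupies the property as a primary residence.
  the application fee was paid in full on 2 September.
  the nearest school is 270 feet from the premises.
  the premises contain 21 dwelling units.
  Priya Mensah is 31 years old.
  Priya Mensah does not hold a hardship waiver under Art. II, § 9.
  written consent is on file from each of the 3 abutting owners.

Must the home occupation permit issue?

(1) all abutters consent — holds.
(i) age ≥ 21 — holds.
(ii) hardship waiver — not satisfied.
(a) = T AND F = false.
(i) primary residence — satisfied.
(ii) ≥200 ft from school — satisfied.
(A) fee paid — met.
(B) commercially zoned — not satisfied.
So (iii) is satisfied (T OR F).
So (b) is satisfied (T AND T AND T).
(2): F OR T → true.
Overall: T AND T → true.

Yes — granted.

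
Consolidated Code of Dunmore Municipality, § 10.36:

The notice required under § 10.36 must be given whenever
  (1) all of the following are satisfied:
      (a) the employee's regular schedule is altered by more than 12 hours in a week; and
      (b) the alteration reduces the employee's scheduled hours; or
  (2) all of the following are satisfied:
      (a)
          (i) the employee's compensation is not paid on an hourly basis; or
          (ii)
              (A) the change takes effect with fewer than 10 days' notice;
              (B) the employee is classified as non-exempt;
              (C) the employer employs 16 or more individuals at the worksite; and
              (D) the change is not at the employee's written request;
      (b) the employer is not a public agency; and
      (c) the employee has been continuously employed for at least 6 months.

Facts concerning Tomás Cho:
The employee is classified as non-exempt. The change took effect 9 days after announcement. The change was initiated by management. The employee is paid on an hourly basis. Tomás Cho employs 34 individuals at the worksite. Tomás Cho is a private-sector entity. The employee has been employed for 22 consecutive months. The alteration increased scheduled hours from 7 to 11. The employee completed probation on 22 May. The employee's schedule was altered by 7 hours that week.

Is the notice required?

(a) schedule shift > 12h — not satisfied.
(b) hours reduced — not met.
So (1) is not satisfied (F AND F).
(i) not (hourly-paid) — not met.
(A) < 10 days' notice — met.
(B) non-exempt — met.
(C) ≥ 16 at site — met.
(D) not employee-requested — met.
So (ii) is satisfied (T AND T AND T AND T).
(a): F OR T → true.
(b) not (public agency) — met.
(c) tenure ≥ 6 mo. — holds.
So (2) is satisfied (T AND T AND T).
Overall: F OR T → true.

Yes — required.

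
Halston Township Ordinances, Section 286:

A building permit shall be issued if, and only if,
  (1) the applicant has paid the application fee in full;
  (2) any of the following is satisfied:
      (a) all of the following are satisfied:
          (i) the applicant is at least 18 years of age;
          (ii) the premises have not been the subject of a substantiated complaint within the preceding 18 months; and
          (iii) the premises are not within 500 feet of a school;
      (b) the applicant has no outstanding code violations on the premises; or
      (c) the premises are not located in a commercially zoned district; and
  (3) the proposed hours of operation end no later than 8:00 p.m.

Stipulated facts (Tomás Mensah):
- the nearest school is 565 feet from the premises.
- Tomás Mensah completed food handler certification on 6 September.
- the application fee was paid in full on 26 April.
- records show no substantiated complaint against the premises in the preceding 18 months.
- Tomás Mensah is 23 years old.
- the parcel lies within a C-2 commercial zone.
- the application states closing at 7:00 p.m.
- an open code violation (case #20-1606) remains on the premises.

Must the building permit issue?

Yes — granted.

(1) fee paid — met.
(i) age ≥ 18 — met.
(ii) no complaint in 18 mo. — met.
(iii) ≥500 ft from school — holds.
So (a) is satisfied (T AND T AND T).
(b) no code violations — not met.
(c) not (commercially zoned) — not met.
(2): T OR F OR F → true.
(3) closes by 8 p.m. — satisfied.
So Overall is satisfied (T AND T AND T).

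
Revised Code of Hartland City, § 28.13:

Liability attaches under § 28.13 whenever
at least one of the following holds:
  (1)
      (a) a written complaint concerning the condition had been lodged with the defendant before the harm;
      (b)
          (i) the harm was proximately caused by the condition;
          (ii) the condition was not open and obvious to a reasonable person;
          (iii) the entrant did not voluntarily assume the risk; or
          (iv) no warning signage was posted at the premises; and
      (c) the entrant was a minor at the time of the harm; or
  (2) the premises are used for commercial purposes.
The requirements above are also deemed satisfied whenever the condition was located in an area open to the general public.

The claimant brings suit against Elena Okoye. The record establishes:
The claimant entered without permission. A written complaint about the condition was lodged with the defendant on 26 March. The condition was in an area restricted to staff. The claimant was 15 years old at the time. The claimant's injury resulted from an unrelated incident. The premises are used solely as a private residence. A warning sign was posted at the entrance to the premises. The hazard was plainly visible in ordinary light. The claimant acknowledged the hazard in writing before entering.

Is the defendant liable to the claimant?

(a) complaint lodged — satisfied.
(i) proximate cause — not met.
(ii) not open/obvious — not met.
(iii) no assumed risk — not met.
(iv) no signage posted — fails.
So (b) is not satisfied (F OR F OR F OR F).
(c) entrant a minor — holds.
(1) = T AND F AND T = false.
(2) commercial use — not satisfied.
Overall = F OR F = false.
Exception (public area) — not satisfied.
Result: main false OR exception false → false.

No — not liable.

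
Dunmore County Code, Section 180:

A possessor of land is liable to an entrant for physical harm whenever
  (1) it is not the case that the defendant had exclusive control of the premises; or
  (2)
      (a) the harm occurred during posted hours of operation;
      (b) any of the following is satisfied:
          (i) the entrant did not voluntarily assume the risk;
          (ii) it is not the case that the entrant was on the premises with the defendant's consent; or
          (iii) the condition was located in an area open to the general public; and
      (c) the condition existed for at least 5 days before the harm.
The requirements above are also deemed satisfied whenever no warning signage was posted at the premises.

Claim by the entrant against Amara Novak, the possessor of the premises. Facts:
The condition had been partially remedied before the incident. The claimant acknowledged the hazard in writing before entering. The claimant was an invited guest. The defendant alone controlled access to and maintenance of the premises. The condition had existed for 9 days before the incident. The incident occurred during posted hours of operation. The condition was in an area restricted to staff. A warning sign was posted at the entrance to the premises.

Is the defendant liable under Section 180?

(1) not (exclusive control) — not met.
(a) during posted hours — satisfied.
(i) no assumed risk — not satisfied.
(ii) not (consent to enter) — not satisfied.
(iii) public area — not satisfied.
So (b) is not satisfied (F OR F OR F).
(c) condition ≥5 days old — satisfied.
So (2) is not satisfied (T AND F AND T).
Overall = F OR F = false.
Exception (no signage posted) — not satisfied.
Result: main false OR exception false → false.

No — not liable.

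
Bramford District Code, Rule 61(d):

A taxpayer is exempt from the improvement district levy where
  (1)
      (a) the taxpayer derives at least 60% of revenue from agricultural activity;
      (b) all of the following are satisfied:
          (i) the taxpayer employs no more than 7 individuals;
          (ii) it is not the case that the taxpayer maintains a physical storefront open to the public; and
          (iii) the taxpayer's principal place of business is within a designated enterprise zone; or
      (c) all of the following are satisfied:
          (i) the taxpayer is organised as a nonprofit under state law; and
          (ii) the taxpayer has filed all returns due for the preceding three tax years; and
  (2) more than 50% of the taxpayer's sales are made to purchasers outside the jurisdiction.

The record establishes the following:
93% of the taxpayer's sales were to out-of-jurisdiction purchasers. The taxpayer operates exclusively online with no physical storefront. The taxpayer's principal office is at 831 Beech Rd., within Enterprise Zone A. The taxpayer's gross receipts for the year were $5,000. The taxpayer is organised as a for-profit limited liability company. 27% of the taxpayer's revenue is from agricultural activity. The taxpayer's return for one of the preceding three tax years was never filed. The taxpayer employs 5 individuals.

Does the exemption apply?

Yes — exempt.

(a) ≥60% agricultural — not met.
(i) ≤ 7 employees — holds.
(ii) not (has storefront) — holds.
(iii) in enterprise zone — satisfied.
So (b) is satisfied (T AND T AND T).
(i) nonprofit — not satisfied.
(ii) returns current — not met.
(c): F AND F → false.
(1): F OR T OR F → true.
(2) >50% out-of-jur. sales — met.
Overall = T AND T = true.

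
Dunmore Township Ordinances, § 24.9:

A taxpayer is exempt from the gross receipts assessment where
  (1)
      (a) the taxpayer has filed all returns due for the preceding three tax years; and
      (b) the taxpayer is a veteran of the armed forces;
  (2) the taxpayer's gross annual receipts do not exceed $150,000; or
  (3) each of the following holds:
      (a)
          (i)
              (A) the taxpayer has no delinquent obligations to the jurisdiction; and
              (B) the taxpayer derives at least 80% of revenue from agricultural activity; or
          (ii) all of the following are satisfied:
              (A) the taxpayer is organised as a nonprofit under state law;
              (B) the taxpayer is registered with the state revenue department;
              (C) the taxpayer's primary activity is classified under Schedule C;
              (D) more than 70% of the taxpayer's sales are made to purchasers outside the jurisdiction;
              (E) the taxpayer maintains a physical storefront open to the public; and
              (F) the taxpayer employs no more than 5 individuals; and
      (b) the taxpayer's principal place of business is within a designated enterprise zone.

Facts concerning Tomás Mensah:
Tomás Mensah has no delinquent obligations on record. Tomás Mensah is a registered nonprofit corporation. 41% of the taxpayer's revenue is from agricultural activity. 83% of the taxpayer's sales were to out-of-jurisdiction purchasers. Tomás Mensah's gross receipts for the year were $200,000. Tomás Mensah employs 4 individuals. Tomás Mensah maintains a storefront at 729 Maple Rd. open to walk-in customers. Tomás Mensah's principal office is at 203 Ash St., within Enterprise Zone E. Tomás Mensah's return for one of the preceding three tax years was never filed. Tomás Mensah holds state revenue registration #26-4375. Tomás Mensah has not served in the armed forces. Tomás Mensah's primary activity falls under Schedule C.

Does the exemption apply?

(a) returns current — not met.
(b) veteran — fails.
(1): F AND F → false.
(2) receipts ≤ $150,000 — fails.
(A) no delinquency — satisfied.
(B) ≥80% agricultural — not met.
(i): T AND F → false.
(A) nonprofit — satisfied.
(B) state-registered — met.
(C) Schedule C activity — met.
(D) >70% out-of-jur. sales — holds.
(E) has storefront — satisfied.
(F) ≤ 5 employees — holds.
So (ii) is satisfied (T AND T AND T AND T AND T AND T).
(a) = F OR T = true.
(b) in enterprise zone — met.
(3) = T AND T = true.
Overall = F OR F OR T = true.

Yes — exempt.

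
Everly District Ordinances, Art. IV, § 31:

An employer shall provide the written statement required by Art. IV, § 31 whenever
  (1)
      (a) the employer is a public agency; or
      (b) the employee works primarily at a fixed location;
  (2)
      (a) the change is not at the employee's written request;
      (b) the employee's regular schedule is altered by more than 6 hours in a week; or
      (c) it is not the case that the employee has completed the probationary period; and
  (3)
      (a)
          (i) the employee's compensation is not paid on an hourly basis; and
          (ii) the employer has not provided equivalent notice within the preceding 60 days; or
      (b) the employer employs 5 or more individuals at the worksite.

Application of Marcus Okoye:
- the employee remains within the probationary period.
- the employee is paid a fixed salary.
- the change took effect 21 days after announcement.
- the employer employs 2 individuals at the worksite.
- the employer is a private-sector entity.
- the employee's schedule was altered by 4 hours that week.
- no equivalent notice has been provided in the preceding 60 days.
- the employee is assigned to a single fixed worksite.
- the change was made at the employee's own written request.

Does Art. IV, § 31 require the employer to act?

Yes — required.

(a) public agency — not satisfied.
(b) fixed location — holds.
So (1) is satisfied (F OR T).
(a) not employee-requested — not met.
(b) schedule shift > 6h — not met.
(c) not (past probation) — met.
(2): F OR F OR T → true.
(i) not (hourly-paid) — holds.
(ii) no recent notice — met.
(a) = T AND T = true.
(b) ≥ 5 at site — fails.
(3): T OR F → true.
Overall = T AND T AND T = true.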